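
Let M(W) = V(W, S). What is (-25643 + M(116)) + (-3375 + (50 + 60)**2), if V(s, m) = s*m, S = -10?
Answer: -18078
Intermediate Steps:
V(s, m) = m*s
M(W) = -10*W
(-25643 + M(116)) + (-3375 + (50 + 60)**2) = (-25643 - 10*116) + (-3375 + (50 + 60)**2) = (-25643 - 1160) + (-3375 + 110**2) = -26803 + (-3375 + 12100) = -26803 + 8725 = -18078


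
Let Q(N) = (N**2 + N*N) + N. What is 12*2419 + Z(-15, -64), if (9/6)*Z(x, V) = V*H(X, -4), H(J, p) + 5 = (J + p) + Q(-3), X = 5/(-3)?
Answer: 259588/9 ≈ 28843.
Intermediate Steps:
X = -5/3 (X = 5*(-1/3) = -5/3 ≈ -1.6667)
Q(N) = N + 2*N**2 (Q(N) = (N**2 + N**2) + N = 2*N**2 + N = N + 2*N**2)
H(J, p) = 10 + J + p (H(J, p) = -5 + ((J + p) - 3*(1 + 2*(-3))) = -5 + ((J + p) - 3*(1 - 6)) = -5 + ((J + p) - 3*(-5)) = -5 + ((J + p) + 15) = -5 + (15 + J + p) = 10 + J + p)
Z(x, V) = 26*V/9 (Z(x, V) = 2*(V*(10 - 5/3 - 4))/3 = 2*(V*(13/3))/3 = 2*(13*V/3)/3 = 26*V/9)
12*2419 + Z(-15, -64) = 12*2419 + (26/9)*(-64) = 29028 - 1664/9 = 259588/9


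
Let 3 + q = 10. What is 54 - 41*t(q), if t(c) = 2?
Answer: -28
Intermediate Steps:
q = 7 (q = -3 + 10 = 7)
54 - 41*t(q) = 54 - 41*2 = 54 - 82 = -28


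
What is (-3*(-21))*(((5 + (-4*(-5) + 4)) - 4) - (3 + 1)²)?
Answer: 567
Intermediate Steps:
(-3*(-21))*(((5 + (-4*(-5) + 4)) - 4) - (3 + 1)²) = 63*(((5 + (20 + 4)) - 4) - 1*4²) = 63*(((5 + 24) - 4) - 1*16) = 63*((29 - 4) - 16) = 63*(25 - 16) = 63*9 = 567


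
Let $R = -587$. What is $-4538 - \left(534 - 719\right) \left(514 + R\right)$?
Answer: $-18043$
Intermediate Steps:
$-4538 - \left(534 - 719\right) \left(514 + R\right) = -4538 - \left(534 - 719\right) \left(514 - 587\right) = -4538 - \left(-185\right) \left(-73\right) = -4538 - 13505 = -18043$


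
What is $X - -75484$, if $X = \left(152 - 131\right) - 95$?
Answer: $75410$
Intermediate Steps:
$X = -74$ ($X = 21 - 95 = -74$)
$X - -75484 = -74 - -75484 = -74 + 75484 = 75410$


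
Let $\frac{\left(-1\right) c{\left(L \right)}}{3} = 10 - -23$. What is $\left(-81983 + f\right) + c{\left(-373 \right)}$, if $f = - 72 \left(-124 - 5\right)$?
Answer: $-72794$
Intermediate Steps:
$c{\left(L \right)} = -99$ ($c{\left(L \right)} = - 3 \left(10 - -23\right) = - 3 \left(10 + 23\right) = \left(-3\right) 33 = -99$)
$f = 9288$ ($f = \left(-72\right) \left(-129\right) = 9288$)
$\left(-81983 + f\right) + c{\left(-373 \right)} = \left(-81983 + 9288\right) - 99 = -72695 - 99 = -72794$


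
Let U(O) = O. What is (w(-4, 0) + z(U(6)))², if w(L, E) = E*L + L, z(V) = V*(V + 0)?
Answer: 1024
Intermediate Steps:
z(V) = V² (z(V) = V*V = V²)
w(L, E) = L + E*L
(w(-4, 0) + z(U(6)))² = (-4*(1 + 0) + 6²)² = (-4*1 + 36)² = (-4 + 36)² = 32² = 1024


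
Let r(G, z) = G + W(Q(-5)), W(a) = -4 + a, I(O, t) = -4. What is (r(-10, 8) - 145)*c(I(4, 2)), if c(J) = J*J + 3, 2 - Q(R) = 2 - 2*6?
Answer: -2793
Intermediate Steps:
Q(R) = 12 (Q(R) = 2 - (2 - 2*6) = 2 - (2 - 12) = 2 - 1*(-10) = 2 + 10 = 12)
c(J) = 3 + J² (c(J) = J² + 3 = 3 + J²)
r(G, z) = 8 + G (r(G, z) = G + (-4 + 12) = G + 8 = 8 + G)
(r(-10, 8) - 145)*c(I(4, 2)) = ((8 - 10) - 145)*(3 + (-4)²) = (-2 - 145)*(3 + 16) = -147*19 = -2793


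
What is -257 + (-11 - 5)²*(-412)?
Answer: -105729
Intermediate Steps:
-257 + (-11 - 5)²*(-412) = -257 + (-16)²*(-412) = -257 + 256*(-412) = -257 - 105472 = -105729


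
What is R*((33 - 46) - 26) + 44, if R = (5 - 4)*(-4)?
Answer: 200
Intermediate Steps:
R = -4 (R = 1*(-4) = -4)
R*((33 - 46) - 26) + 44 = -4*((33 - 46) - 26) + 44 = -4*(-13 - 26) + 44 = -4*(-39) + 44 = 156 + 44 = 200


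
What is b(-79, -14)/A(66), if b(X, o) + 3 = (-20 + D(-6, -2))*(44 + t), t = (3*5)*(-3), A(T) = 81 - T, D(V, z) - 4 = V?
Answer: 19/15 ≈ 1.2667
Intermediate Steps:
D(V, z) = 4 + V
t = -45 (t = 15*(-3) = -45)
b(X, o) = 19 (b(X, o) = -3 + (-20 + (4 - 6))*(44 - 45) = -3 + (-20 - 2)*(-1) = -3 - 22*(-1) = -3 + 22 = 19)
b(-79, -14)/A(66) = 19/(81 - 1*66) = 19/(81 - 66) = 19/15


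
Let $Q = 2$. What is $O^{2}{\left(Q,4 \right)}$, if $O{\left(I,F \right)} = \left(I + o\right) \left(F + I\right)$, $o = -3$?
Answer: $36$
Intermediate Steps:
$O{\left(I,F \right)} = \left(-3 + I\right) \left(F + I\right)$ ($O{\left(I,F \right)} = \left(I - 3\right) \left(F + I\right) = \left(-3 + I\right) \left(F + I\right)$)
$O^{2}{\left(Q,4 \right)} = \left(2^{2} - 12 - 6 + 4 \cdot 2\right)^{2} = \left(4 - 12 - 6 + 8\right)^{2} = \left(-6\right)^{2} = 36$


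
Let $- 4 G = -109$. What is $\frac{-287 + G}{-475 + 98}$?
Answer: $\frac{1039}{1508} \approx 0.68899$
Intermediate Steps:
$G = \frac{109}{4}$ ($G = \left(- \frac{1}{4}\right) \left(-109\right) = \frac{109}{4} \approx 27.25$)
$\frac{-287 + G}{-475 + 98} = \frac{-287 + \frac{109}{4}}{-475 + 98} = - \frac{1039}{4 \left(-377\right)} = \left(- \frac{1039}{4}\right) \left(- \frac{1}{377}\right) = \frac{1039}{1508}$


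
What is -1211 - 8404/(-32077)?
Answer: -38836843/32077 ≈ -1210.7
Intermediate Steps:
-1211 - 8404/(-32077) = -1211 - 8404*(-1/32077) = -1211 + 8404/32077 = -38836843/32077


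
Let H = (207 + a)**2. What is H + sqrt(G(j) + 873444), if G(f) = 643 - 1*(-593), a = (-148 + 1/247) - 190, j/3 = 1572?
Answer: 1046910736/61009 + 2*sqrt(218670) ≈ 18095.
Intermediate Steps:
j = 4716 (j = 3*1572 = 4716)
a = -83485/247 (a = (-148 + 1/247) - 190 = -36555/247 - 190 = -83485/247 ≈ -338.00)
G(f) = 1236 (G(f) = 643 + 593 = 1236)
H = 1046910736/61009 (H = (207 - 83485/247)**2 = (-32356/247)**2 = 1046910736/61009 ≈ 17160.)
H + sqrt(G(j) + 873444) = 1046910736/61009 + sqrt(1236 + 873444) = 1046910736/61009 + sqrt(874680) = 1046910736/61009 + 2*sqrt(218670)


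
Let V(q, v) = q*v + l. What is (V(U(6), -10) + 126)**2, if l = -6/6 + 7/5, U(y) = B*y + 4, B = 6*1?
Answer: 1871424/25 ≈ 74857.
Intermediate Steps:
B = 6
U(y) = 4 + 6*y (U(y) = 6*y + 4 = 4 + 6*y)
l = 2/5 (l = -6*1/6 + 7*(1/5) = -1 + 7/5 = 2/5 ≈ 0.40000)
V(q, v) = 2/5 + q*v (V(q, v) = q*v + 2/5 = 2/5 + q*v)
(V(U(6), -10) + 126)**2 = ((2/5 + (4 + 6*6)*(-10)) + 126)**2 = ((2/5 + (4 + 36)*(-10)) + 126)**2 = ((2/5 + 40*(-10)) + 126)**2 = ((2/5 - 400) + 126)**2 = (-1998/5 + 126)**2 = (-1368/5)**2 = 1871424/25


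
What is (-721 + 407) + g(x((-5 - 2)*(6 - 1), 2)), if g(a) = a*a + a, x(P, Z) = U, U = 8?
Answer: -242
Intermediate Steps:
x(P, Z) = 8
g(a) = a + a² (g(a) = a² + a = a + a²)
(-721 + 407) + g(x((-5 - 2)*(6 - 1), 2)) = (-721 + 407) + 8*(1 + 8) = -314 + 8*9 = -314 + 72 = -242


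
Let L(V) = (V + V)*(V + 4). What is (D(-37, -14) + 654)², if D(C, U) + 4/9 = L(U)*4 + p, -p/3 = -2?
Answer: 256512256/81 ≈ 3.1668e+6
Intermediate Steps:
p = 6 (p = -3*(-2) = 6)
L(V) = 2*V*(4 + V) (L(V) = (2*V)*(4 + V) = 2*V*(4 + V))
D(C, U) = 50/9 + 8*U*(4 + U) (D(C, U) = -4/9 + ((2*U*(4 + U))*4 + 6) = -4/9 + (8*U*(4 + U) + 6) = -4/9 + (6 + 8*U*(4 + U)) = 50/9 + 8*U*(4 + U))
(D(-37, -14) + 654)² = ((50/9 + 8*(-14)*(4 - 14)) + 654)² = ((50/9 + 8*(-14)*(-10)) + 654)² = ((50/9 + 1120) + 654)² = (10130/9 + 654)² = (16016/9)² = 256512256/81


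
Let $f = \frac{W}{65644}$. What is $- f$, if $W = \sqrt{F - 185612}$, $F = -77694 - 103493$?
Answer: $- \frac{i \sqrt{366799}}{65644} \approx - 0.0092261 i$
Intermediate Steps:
$F = -181187$
$W = i \sqrt{366799}$ ($W = \sqrt{-181187 - 185612} = \sqrt{-366799} = i \sqrt{366799} \approx 605.64 i$)
$f = \frac{i \sqrt{366799}}{65644} \approx 0.0092261 i$
$- f = - \frac{i \sqrt{366799}}{65644}$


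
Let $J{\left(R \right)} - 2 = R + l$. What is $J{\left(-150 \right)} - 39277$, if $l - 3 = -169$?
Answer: $-39591$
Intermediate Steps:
$l = -166$ ($l = 3 - 169 = -166$)
$J{\left(R \right)} = -164 + R$ ($J{\left(R \right)} = 2 + \left(R - 166\right) = 2 + \left(-166 + R\right) = -164 + R$)
$J{\left(-150 \right)} - 39277 = \left(-164 - 150\right) - 39277 = -314 - 39277 = -39591$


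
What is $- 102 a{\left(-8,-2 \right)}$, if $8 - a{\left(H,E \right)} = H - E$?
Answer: $-1428$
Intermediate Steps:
$a{\left(H,E \right)} = 8 + E - H$ ($a{\left(H,E \right)} = 8 - \left(H - E\right) = 8 + \left(E - H\right) = 8 + E - H$)
$- 102 a{\left(-8,-2 \right)} = - 102 \left(8 - 2 - -8\right) = - 102 \left(8 - 2 + 8\right) = \left(-102\right) 14 = -1428$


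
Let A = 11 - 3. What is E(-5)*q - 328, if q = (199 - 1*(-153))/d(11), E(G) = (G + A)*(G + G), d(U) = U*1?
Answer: -1288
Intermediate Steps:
d(U) = U
A = 8
E(G) = 2*G*(8 + G) (E(G) = (G + 8)*(G + G) = (8 + G)*(2*G) = 2*G*(8 + G))
q = 32 (q = (199 - 1*(-153))/11 = (199 + 153)*(1/11) = 352*(1/11) = 32)
E(-5)*q - 328 = (2*(-5)*(8 - 5))*32 - 328 = (2*(-5)*3)*32 - 328 = -30*32 - 328 = -960 - 328 = -1288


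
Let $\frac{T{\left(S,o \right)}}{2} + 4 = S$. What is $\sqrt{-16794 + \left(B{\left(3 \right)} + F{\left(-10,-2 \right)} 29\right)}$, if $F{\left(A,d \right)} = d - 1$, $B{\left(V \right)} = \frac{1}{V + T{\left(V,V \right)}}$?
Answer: $4 i \sqrt{1055} \approx 129.92 i$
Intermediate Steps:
$T{\left(S,o \right)} = -8 + 2 S$
$B{\left(V \right)} = \frac{1}{-8 + 3 V}$ ($B{\left(V \right)} = \frac{1}{V + \left(-8 + 2 V\right)} = \frac{1}{-8 + 3 V}$)
$F{\left(A,d \right)} = -1 + d$ ($F{\left(A,d \right)} = d - 1 = -1 + d$)
$\sqrt{-16794 + \left(B{\left(3 \right)} + F{\left(-10,-2 \right)} 29\right)} = \sqrt{-16794 + \left(\frac{1}{-8 + 3 \cdot 3} + \left(-1 - 2\right) 29\right)} = \sqrt{-16794 + \left(\frac{1}{-8 + 9} - 87\right)} = \sqrt{-16794 - \left(87 - 1^{-1}\right)} = \sqrt{-16794 + \left(1 - 87\right)} = \sqrt{-16794 - 86} = \sqrt{-16880} = 4 i \sqrt{1055}$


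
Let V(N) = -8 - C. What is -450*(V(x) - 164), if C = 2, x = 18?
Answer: 78300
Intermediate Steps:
V(N) = -10 (V(N) = -8 - 1*2 = -8 - 2 = -10)
-450*(V(x) - 164) = -450*(-10 - 164) = -450*(-174) = 78300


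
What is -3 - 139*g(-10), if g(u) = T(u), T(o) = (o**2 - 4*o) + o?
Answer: -18073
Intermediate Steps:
T(o) = o**2 - 3*o
g(u) = u*(-3 + u)
-3 - 139*g(-10) = -3 - (-1390)*(-3 - 10) = -3 - (-1390)*(-13) = -3 - 139*130 = -3 - 18070 = -18073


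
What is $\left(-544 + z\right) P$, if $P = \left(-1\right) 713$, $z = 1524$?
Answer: $-698740$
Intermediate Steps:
$P = -713$
$\left(-544 + z\right) P = \left(-544 + 1524\right) \left(-713\right) = 980 \left(-713\right) = -698740$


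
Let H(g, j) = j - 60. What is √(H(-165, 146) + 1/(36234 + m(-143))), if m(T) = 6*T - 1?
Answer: √4304785165/7075 ≈ 9.2736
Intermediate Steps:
H(g, j) = -60 + j
m(T) = -1 + 6*T
√(H(-165, 146) + 1/(36234 + m(-143))) = √((-60 + 146) + 1/(36234 + (-1 + 6*(-143)))) = √(86 + 1/(36234 + (-1 - 858))) = √(86 + 1/(36234 - 859)) = √(86 + 1/35375) = √(3042251/35375) = √4304785165/7075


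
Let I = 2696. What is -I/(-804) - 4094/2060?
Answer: 282773/207030 ≈ 1.3659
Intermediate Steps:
-I/(-804) - 4094/2060 = -1*2696/(-804) - 4094/2060 = -2696*(-1/804) - 4094*1/2060 = 674/201 - 2047/1030 = 282773/207030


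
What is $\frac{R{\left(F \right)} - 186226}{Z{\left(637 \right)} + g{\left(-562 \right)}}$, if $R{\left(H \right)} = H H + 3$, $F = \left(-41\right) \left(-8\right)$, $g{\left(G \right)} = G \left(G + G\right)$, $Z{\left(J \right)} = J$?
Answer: $- \frac{26213}{210775} \approx -0.12436$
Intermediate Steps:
$g{\left(G \right)} = 2 G^{2}$ ($g{\left(G \right)} = G 2 G = 2 G^{2}$)
$F = 328$
$R{\left(H \right)} = 3 + H^{2}$ ($R{\left(H \right)} = H^{2} + 3 = 3 + H^{2}$)
$\frac{R{\left(F \right)} - 186226}{Z{\left(637 \right)} + g{\left(-562 \right)}} = \frac{\left(3 + 328^{2}\right) - 186226}{637 + 2 \left(-562\right)^{2}} = \frac{\left(3 + 107584\right) - 186226}{637 + 2 \cdot 315844} = \frac{107587 - 186226}{637 + 631688} = - \frac{78639}{632325} = \left(-78639\right) \frac{1}{632325} = - \frac{26213}{210775}$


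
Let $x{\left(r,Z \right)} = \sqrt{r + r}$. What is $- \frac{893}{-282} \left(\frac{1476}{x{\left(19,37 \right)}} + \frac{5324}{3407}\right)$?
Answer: $\frac{50578}{10221} + 123 \sqrt{38} \approx 763.17$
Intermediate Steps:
$x{\left(r,Z \right)} = \sqrt{2} \sqrt{r}$ ($x{\left(r,Z \right)} = \sqrt{2 r} = \sqrt{2} \sqrt{r}$)
$- \frac{893}{-282} \left(\frac{1476}{x{\left(19,37 \right)}} + \frac{5324}{3407}\right) = - \frac{893}{-282} \left(\frac{1476}{\sqrt{2} \sqrt{19}} + \frac{5324}{3407}\right) = \left(-893\right) \left(- \frac{1}{282}\right) \left(\frac{1476}{\sqrt{38}} + 5324 \cdot \frac{1}{3407}\right) = \frac{19 \left(1476 \frac{\sqrt{38}}{38} + \frac{5324}{3407}\right)}{6} = \frac{19 \left(\frac{738 \sqrt{38}}{19} + \frac{5324}{3407}\right)}{6} = \frac{19 \left(\frac{5324}{3407} + \frac{738 \sqrt{38}}{19}\right)}{6} = \frac{50578}{10221} + 123 \sqrt{38}$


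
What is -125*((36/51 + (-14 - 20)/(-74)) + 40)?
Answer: -3236625/629 ≈ -5145.7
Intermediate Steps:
-125*((36/51 + (-14 - 20)/(-74)) + 40) = -125*((36*(1/51) - 34*(-1/74)) + 40) = -125*((12/17 + 17/37) + 40) = -125*(733/629 + 40) = -125*25893/629 = -3236625/629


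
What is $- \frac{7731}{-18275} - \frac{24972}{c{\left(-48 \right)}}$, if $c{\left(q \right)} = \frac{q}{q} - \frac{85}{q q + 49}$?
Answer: $- \frac{89483775916}{3453975} \approx -25907.0$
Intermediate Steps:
$c{\left(q \right)} = 1 - \frac{85}{49 + q^{2}}$ ($c{\left(q \right)} = 1 - \frac{85}{q^{2} + 49} = 1 - \frac{85}{49 + q^{2}}$)
$- \frac{7731}{-18275} - \frac{24972}{c{\left(-48 \right)}} = - \frac{7731}{-18275} - \frac{24972}{\frac{1}{49 + \left(-48\right)^{2}} \left(-36 + \left(-48\right)^{2}\right)} = \left(-7731\right) \left(- \frac{1}{18275}\right) - \frac{24972}{\frac{1}{49 + 2304} \left(-36 + 2304\right)} = \frac{7731}{18275} - \frac{24972}{\frac{1}{2353} \cdot 2268} = \frac{7731}{18275} - \frac{24972}{\frac{2268}{2353}} = \frac{7731}{18275} - \frac{4896593}{189} = - \frac{89483775916}{3453975}$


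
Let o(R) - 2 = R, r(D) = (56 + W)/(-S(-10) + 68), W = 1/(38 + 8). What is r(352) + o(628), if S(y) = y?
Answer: 754339/1196 ≈ 630.72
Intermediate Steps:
W = 1/46 ≈ 0.021739
r(D) = 859/1196 (r(D) = (56 + 1/46)/(-1*(-10) + 68) = 2577/(46*(10 + 68)) = (2577/46)/78 = (2577/46)*(1/78) = 859/1196)
o(R) = 2 + R
r(352) + o(628) = 859/1196 + (2 + 628) = 859/1196 + 630 = 754339/1196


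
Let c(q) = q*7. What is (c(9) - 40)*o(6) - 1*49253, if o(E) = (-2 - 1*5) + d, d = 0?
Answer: -49414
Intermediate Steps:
o(E) = -7 (o(E) = (-2 - 1*5) + 0 = (-2 - 5) + 0 = -7 + 0 = -7)
c(q) = 7*q
(c(9) - 40)*o(6) - 1*49253 = (7*9 - 40)*(-7) - 1*49253 = (63 - 40)*(-7) - 49253 = 23*(-7) - 49253 = -161 - 49253 = -49414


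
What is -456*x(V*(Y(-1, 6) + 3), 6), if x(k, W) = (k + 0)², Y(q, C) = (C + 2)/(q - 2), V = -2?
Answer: -608/3 ≈ -202.67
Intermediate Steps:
Y(q, C) = (2 + C)/(-2 + q)
x(k, W) = k²
-456*x(V*(Y(-1, 6) + 3), 6) = -456*4*((2 + 6)/(-2 - 1) + 3)² = -456*4*(8/(-3) + 3)² = -456*4*(-⅓*8 + 3)² = -456*4*(-8/3 + 3)² = -456*(-2*⅓)² = -456*(-⅔)² = -456*4/9 = -608/3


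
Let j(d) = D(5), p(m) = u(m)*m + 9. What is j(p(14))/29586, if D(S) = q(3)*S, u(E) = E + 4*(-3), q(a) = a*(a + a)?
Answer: 15/4931 ≈ 0.0030420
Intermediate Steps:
q(a) = 2*a² (q(a) = a*(2*a) = 2*a²)
u(E) = -12 + E (u(E) = E - 12 = -12 + E)
p(m) = 9 + m*(-12 + m) (p(m) = (-12 + m)*m + 9 = m*(-12 + m) + 9 = 9 + m*(-12 + m))
D(S) = 18*S (D(S) = (2*3²)*S = (2*9)*S = 18*S)
j(d) = 90 (j(d) = 18*5 = 90)
j(p(14))/29586 = 90/29586 = 90*(1/29586) = 15/4931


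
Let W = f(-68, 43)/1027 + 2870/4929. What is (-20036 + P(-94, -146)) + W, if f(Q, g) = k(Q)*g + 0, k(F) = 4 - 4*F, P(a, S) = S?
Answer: -102101514244/5062083 ≈ -20170.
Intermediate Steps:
f(Q, g) = g*(4 - 4*Q) (f(Q, g) = (4 - 4*Q)*g + 0 = g*(4 - 4*Q) + 0 = g*(4 - 4*Q))
W = 61444862/5062083 (W = (4*43*(1 - 1*(-68)))/1027 + 2870/4929 = (4*43*(1 + 68))*(1/1027) + 2870*(1/4929) = (4*43*69)*(1/1027) + 2870/4929 = 11868*(1/1027) + 2870/4929 = 11868/1027 + 2870/4929 = 61444862/5062083 ≈ 12.138)
(-20036 + P(-94, -146)) + W = (-20036 - 146) + 61444862/5062083 = -20182 + 61444862/5062083 = -102101514244/5062083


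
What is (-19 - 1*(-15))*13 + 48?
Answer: -4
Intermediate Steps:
(-19 - 1*(-15))*13 + 48 = (-19 + 15)*13 + 48 = -4*13 + 48 = -52 + 48 = -4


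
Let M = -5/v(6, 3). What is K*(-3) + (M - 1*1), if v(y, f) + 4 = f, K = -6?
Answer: 22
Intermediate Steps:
v(y, f) = -4 + f
M = 5 (M = -5/(-4 + 3) = -5/(-1) = -5*(-1) = 5)
K*(-3) + (M - 1*1) = -6*(-3) + (5 - 1*1) = 18 + (5 - 1) = 18 + 4 = 22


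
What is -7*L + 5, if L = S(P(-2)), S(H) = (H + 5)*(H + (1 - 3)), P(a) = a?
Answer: 89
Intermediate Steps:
S(H) = (-2 + H)*(5 + H) (S(H) = (5 + H)*(H - 2) = (5 + H)*(-2 + H) = (-2 + H)*(5 + H))
L = -12 (L = -10 + (-2)² + 3*(-2) = -10 + 4 - 6 = -12)
-7*L + 5 = -7*(-12) + 5 = 84 + 5 = 89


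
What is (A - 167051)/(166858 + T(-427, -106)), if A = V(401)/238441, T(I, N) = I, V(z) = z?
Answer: -13277269030/13227991357 ≈ -1.0037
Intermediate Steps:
A = 401/238441 ≈ 0.0016818
(A - 167051)/(166858 + T(-427, -106)) = (401/238441 - 167051)/(166858 - 427) = -39831807090/238441/166431 = -39831807090/238441*1/166431 = -13277269030/13227991357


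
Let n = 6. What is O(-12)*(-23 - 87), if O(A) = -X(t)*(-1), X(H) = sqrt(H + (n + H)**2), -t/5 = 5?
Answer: -440*sqrt(21) ≈ -2016.3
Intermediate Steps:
t = -25 (t = -5*5 = -25)
X(H) = sqrt(H + (6 + H)**2)
O(A) = 4*sqrt(21) (O(A) = -sqrt(-25 + (6 - 25)**2)*(-1) = -sqrt(-25 + (-19)**2)*(-1) = -sqrt(-25 + 361)*(-1) = -sqrt(336)*(-1) = -4*sqrt(21)*(-1) = 4*sqrt(21))
O(-12)*(-23 - 87) = (4*sqrt(21))*(-23 - 87) = (4*sqrt(21))*(-110) = -440*sqrt(21)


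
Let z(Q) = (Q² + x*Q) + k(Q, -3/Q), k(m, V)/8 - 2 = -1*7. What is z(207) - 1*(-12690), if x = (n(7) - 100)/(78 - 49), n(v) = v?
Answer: 1590220/29 ≈ 54835.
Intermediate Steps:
k(m, V) = -40 (k(m, V) = 16 + 8*(-1*7) = 16 + 8*(-7) = 16 - 56 = -40)
x = -93/29 (x = (7 - 100)/(78 - 49) = -93/29 ≈ -3.2069)
z(Q) = -40 + Q² - 93*Q/29 (z(Q) = (Q² - 93*Q/29) - 40 = -40 + Q² - 93*Q/29)
z(207) - 1*(-12690) = (-40 + 207² - 93/29*207) - 1*(-12690) = (-40 + 42849 - 19251/29) + 12690 = 1222210/29 + 12690 = 1590220/29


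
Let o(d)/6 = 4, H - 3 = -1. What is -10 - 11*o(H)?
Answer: -274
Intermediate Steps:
H = 2 (H = 3 - 1 = 2)
o(d) = 24 (o(d) = 6*4 = 24)
-10 - 11*o(H) = -10 - 11*24 = -10 - 264 = -274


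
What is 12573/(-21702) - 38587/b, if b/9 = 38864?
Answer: -872524787/1265139792 ≈ -0.68967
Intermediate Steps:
b = 349776 (b = 9*38864 = 349776)
12573/(-21702) - 38587/b = 12573/(-21702) - 38587/349776 = 12573*(-1/21702) - 38587*1/349776 = -4191/7234 - 38587/349776 = -872524787/1265139792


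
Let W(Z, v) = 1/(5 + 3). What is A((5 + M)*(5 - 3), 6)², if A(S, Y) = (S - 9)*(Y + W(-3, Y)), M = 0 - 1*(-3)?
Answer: 117649/64 ≈ 1838.3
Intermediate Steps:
W(Z, v) = ⅛ (W(Z, v) = 1/8 = ⅛)
M = 3 (M = 0 + 3 = 3)
A(S, Y) = (-9 + S)*(⅛ + Y) (A(S, Y) = (S - 9)*(Y + ⅛) = (-9 + S)*(⅛ + Y))
A((5 + M)*(5 - 3), 6)² = (-9/8 - 9*6 + ((5 + 3)*(5 - 3))/8 + ((5 + 3)*(5 - 3))*6)² = (-9/8 - 54 + (8*2)/8 + (8*2)*6)² = (-9/8 - 54 + (⅛)*16 + 16*6)² = (-9/8 - 54 + 2 + 96)² = (343/8)² = 117649/64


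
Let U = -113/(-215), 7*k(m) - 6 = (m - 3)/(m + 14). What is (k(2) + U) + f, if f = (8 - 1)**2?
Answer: 1213001/24080 ≈ 50.374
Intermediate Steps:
k(m) = 6/7 + (-3 + m)/(7*(14 + m)) (k(m) = 6/7 + ((m - 3)/(m + 14))/7 = 6/7 + ((-3 + m)/(14 + m))/7 = 6/7 + (-3 + m)/(7*(14 + m)))
U = 113/215 (U = -113*(-1/215) = 113/215 ≈ 0.52558)
f = 49 (f = 7**2 = 49)
(k(2) + U) + f = ((81/7 + 2)/(14 + 2) + 113/215) + 49 = ((95/7)/16 + 113/215) + 49 = ((1/16)*(95/7) + 113/215) + 49 = (95/112 + 113/215) + 49 = 33081/24080 + 49 = 1213001/24080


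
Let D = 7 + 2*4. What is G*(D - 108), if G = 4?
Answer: -372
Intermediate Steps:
D = 15 (D = 7 + 8 = 15)
G*(D - 108) = 4*(15 - 108) = 4*(-93) = -372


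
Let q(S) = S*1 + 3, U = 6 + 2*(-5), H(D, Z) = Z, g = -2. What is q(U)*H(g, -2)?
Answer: 2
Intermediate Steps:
U = -4 (U = 6 - 10 = -4)
q(S) = 3 + S (q(S) = S + 3 = 3 + S)
q(U)*H(g, -2) = (3 - 4)*(-2) = -1*(-2) = 2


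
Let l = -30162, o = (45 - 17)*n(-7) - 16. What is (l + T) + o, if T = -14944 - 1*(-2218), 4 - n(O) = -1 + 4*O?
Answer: -41980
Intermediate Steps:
n(O) = 5 - 4*O (n(O) = 4 - (-1 + 4*O) = 4 + (1 - 4*O) = 5 - 4*O)
o = 908 (o = (45 - 17)*(5 - 4*(-7)) - 16 = 28*(5 + 28) - 16 = 28*33 - 16 = 924 - 16 = 908)
T = -12726 (T = -14944 + 2218 = -12726)
(l + T) + o = (-30162 - 12726) + 908 = -42888 + 908 = -41980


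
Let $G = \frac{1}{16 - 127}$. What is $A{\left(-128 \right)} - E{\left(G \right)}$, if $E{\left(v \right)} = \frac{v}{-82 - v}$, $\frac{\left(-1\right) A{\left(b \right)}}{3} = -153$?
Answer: $\frac{4177358}{9101} \approx 459.0$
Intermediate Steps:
$A{\left(b \right)} = 459$ ($A{\left(b \right)} = \left(-3\right) \left(-153\right) = 459$)
$G = - \frac{1}{111}$ ($G = \frac{1}{-111} = - \frac{1}{111} \approx -0.009009$)
$A{\left(-128 \right)} - E{\left(G \right)} = 459 - \left(-1\right) \left(- \frac{1}{111}\right) \frac{1}{82 - \frac{1}{111}} = 459 - \left(-1\right) \left(- \frac{1}{111}\right) \frac{1}{\frac{9101}{111}} = 459 - \left(-1\right) \left(- \frac{1}{111}\right) \frac{111}{9101} = 459 - \frac{1}{9101} = \frac{4177358}{9101}$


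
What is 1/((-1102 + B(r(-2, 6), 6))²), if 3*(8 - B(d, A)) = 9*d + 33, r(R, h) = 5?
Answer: 1/1254400 ≈ 7.9719e-7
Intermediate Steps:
B(d, A) = -3 - 3*d (B(d, A) = 8 - (9*d + 33)/3 = 8 - (33 + 9*d)/3 = 8 + (-11 - 3*d) = -3 - 3*d)
1/((-1102 + B(r(-2, 6), 6))²) = 1/((-1102 + (-3 - 3*5))²) = 1/((-1102 + (-3 - 15))²) = 1/((-1102 - 18)²) = 1/((-1120)²) = 1/1254400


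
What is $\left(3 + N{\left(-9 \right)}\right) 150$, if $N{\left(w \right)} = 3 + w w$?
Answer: $13050$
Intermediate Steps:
$N{\left(w \right)} = 3 + w^{2}$
$\left(3 + N{\left(-9 \right)}\right) 150 = \left(3 + \left(3 + \left(-9\right)^{2}\right)\right) 150 = \left(3 + \left(3 + 81\right)\right) 150 = \left(3 + 84\right) 150 = 87 \cdot 150 = 13050$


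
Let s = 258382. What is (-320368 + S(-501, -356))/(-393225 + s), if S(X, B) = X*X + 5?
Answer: 69362/134843 ≈ 0.51439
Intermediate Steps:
S(X, B) = 5 + X² (S(X, B) = X² + 5 = 5 + X²)
(-320368 + S(-501, -356))/(-393225 + s) = (-320368 + (5 + (-501)²))/(-393225 + 258382) = (-320368 + (5 + 251001))/(-134843) = (-320368 + 251006)*(-1/134843) = -69362*(-1/134843) = 69362/134843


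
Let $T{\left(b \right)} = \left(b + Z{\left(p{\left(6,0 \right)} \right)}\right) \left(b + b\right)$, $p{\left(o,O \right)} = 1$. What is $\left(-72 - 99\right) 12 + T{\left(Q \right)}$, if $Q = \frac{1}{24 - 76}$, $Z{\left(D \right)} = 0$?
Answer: $- \frac{2774303}{1352} \approx -2052.0$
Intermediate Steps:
$Q = - \frac{1}{52}$ ($Q = \frac{1}{-52} = - \frac{1}{52} \approx -0.019231$)
$T{\left(b \right)} = 2 b^{2}$ ($T{\left(b \right)} = \left(b + 0\right) \left(b + b\right) = b 2 b = 2 b^{2}$)
$\left(-72 - 99\right) 12 + T{\left(Q \right)} = \left(-72 - 99\right) 12 + 2 \left(- \frac{1}{52}\right)^{2} = \left(-171\right) 12 + 2 \cdot \frac{1}{2704} = -2052 + \frac{1}{1352} = - \frac{2774303}{1352}$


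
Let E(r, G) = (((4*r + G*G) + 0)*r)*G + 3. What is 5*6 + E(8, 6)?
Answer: 3297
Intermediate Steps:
E(r, G) = 3 + G*r*(G² + 4*r) (E(r, G) = (((4*r + G²) + 0)*r)*G + 3 = (((G² + 4*r) + 0)*r)*G + 3 = ((G² + 4*r)*r)*G + 3 = (r*(G² + 4*r))*G + 3 = G*r*(G² + 4*r) + 3 = 3 + G*r*(G² + 4*r))
5*6 + E(8, 6) = 5*6 + (3 + 8*6³ + 4*6*8²) = 30 + (3 + 8*216 + 4*6*64) = 30 + (3 + 1728 + 1536) = 30 + 3267 = 3297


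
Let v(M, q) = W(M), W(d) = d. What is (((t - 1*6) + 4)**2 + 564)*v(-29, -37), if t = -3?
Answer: -17081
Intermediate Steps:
v(M, q) = M
(((t - 1*6) + 4)**2 + 564)*v(-29, -37) = (((-3 - 1*6) + 4)**2 + 564)*(-29) = (((-3 - 6) + 4)**2 + 564)*(-29) = ((-9 + 4)**2 + 564)*(-29) = ((-5)**2 + 564)*(-29) = (25 + 564)*(-29) = 589*(-29) = -17081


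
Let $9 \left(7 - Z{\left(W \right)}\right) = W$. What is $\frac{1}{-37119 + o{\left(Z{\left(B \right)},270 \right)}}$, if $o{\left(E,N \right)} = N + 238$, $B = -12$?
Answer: $- \frac{1}{36611} \approx -2.7314 \cdot 10^{-5}$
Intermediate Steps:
$Z{\left(W \right)} = 7 - \frac{W}{9}$
$o{\left(E,N \right)} = 238 + N$
$\frac{1}{-37119 + o{\left(Z{\left(B \right)},270 \right)}} = \frac{1}{-37119 + \left(238 + 270\right)} = \frac{1}{-37119 + 508} = \frac{1}{-36611} = - \frac{1}{36611}$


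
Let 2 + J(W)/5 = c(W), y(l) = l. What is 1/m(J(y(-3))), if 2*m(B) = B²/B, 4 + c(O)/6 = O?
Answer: -1/110 ≈ -0.0090909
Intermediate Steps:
c(O) = -24 + 6*O
J(W) = -130 + 30*W (J(W) = -10 + 5*(-24 + 6*W) = -10 + (-120 + 30*W) = -130 + 30*W)
m(B) = B/2 (m(B) = (B²/B)/2 = B/2)
1/m(J(y(-3))) = 1/((-130 + 30*(-3))/2) = 1/((-130 - 90)/2) = 1/((½)*(-220)) = 1/(-110) = -1/110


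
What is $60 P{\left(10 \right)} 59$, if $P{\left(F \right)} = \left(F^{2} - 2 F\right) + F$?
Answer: $318600$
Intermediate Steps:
$P{\left(F \right)} = F^{2} - F$
$60 P{\left(10 \right)} 59 = 60 \cdot 10 \left(-1 + 10\right) 59 = 60 \cdot 10 \cdot 9 \cdot 59 = 60 \cdot 90 \cdot 59 = 5400 \cdot 59 = 318600$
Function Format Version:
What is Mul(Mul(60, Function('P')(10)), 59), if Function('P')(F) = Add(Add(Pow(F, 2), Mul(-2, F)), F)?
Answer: 318600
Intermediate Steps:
Function('P')(F) = Add(Pow(F, 2), Mul(-1, F))
Mul(Mul(60, Function('P')(10)), 59) = Mul(Mul(60, Mul(10, Add(-1, 10))), 59) = Mul(Mul(60, Mul(10, 9)), 59) = Mul(Mul(60, 90), 59) = Mul(5400, 59) = 318600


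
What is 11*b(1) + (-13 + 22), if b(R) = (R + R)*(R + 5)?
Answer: 141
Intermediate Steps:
b(R) = 2*R*(5 + R) (b(R) = (2*R)*(5 + R) = 2*R*(5 + R))
11*b(1) + (-13 + 22) = 11*(2*1*(5 + 1)) + (-13 + 22) = 11*(2*1*6) + 9 = 11*12 + 9 = 132 + 9 = 141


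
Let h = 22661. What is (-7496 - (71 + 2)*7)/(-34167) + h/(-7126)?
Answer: -4878915/1656286 ≈ -2.9457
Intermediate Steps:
(-7496 - (71 + 2)*7)/(-34167) + h/(-7126) = (-7496 - (71 + 2)*7)/(-34167) + 22661/(-7126) = (-7496 - 73*7)*(-1/34167) + 22661*(-1/7126) = (-7496 - 1*511)*(-1/34167) - 22661/7126 = (-7496 - 511)*(-1/34167) - 22661/7126 = -8007*(-1/34167) - 22661/7126 = 2669/11389 - 22661/7126 = -4878915/1656286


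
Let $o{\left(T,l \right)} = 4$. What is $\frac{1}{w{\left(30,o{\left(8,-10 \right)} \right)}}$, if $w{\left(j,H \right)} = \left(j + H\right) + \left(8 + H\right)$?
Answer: $\frac{1}{46} \approx 0.021739$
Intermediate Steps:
$w{\left(j,H \right)} = 8 + j + 2 H$ ($w{\left(j,H \right)} = \left(H + j\right) + \left(8 + H\right) = 8 + j + 2 H$)
$\frac{1}{w{\left(30,o{\left(8,-10 \right)} \right)}} = \frac{1}{8 + 30 + 2 \cdot 4} = \frac{1}{8 + 30 + 8} = \frac{1}{46}$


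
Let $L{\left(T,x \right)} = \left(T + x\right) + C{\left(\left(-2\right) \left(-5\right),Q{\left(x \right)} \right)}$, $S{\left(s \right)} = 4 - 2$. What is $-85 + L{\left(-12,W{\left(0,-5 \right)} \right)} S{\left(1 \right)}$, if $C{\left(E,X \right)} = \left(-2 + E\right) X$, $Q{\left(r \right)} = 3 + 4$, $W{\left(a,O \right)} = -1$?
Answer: $1$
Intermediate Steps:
$Q{\left(r \right)} = 7$
$S{\left(s \right)} = 2$ ($S{\left(s \right)} = 4 - 2 = 2$)
$C{\left(E,X \right)} = X \left(-2 + E\right)$
$L{\left(T,x \right)} = 56 + T + x$ ($L{\left(T,x \right)} = \left(T + x\right) + 7 \left(-2 - -10\right) = \left(T + x\right) + 7 \left(-2 + 10\right) = \left(T + x\right) + 7 \cdot 8 = \left(T + x\right) + 56 = 56 + T + x$)
$-85 + L{\left(-12,W{\left(0,-5 \right)} \right)} S{\left(1 \right)} = -85 + \left(56 - 12 - 1\right) 2 = -85 + 43 \cdot 2 = -85 + 86 = 1$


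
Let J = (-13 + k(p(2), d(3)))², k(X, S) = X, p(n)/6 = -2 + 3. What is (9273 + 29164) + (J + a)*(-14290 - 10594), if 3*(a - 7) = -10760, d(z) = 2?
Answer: 263686639/3 ≈ 8.7896e+7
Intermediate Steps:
p(n) = 6 (p(n) = 6*(-2 + 3) = 6*1 = 6)
a = -10739/3 (a = 7 + (⅓)*(-10760) = 7 - 10760/3 = -10739/3 ≈ -3579.7)
J = 49 (J = (-13 + 6)² = (-7)² = 49)
(9273 + 29164) + (J + a)*(-14290 - 10594) = (9273 + 29164) + (49 - 10739/3)*(-14290 - 10594) = 38437 - 10592/3*(-24884) = 38437 + 263571328/3 = 263686639/3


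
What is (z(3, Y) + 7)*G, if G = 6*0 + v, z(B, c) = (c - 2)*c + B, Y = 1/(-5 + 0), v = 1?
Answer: 261/25 ≈ 10.440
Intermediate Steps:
Y = -⅕ (Y = 1/(-5) = -⅕ ≈ -0.20000)
z(B, c) = B + c*(-2 + c) (z(B, c) = (-2 + c)*c + B = c*(-2 + c) + B = B + c*(-2 + c))
G = 1 (G = 6*0 + 1 = 0 + 1 = 1)
(z(3, Y) + 7)*G = ((3 + (-⅕)² - 2*(-⅕)) + 7)*1 = ((3 + 1/25 + ⅖) + 7)*1 = (86/25 + 7)*1 = (261/25)*1 = 261/25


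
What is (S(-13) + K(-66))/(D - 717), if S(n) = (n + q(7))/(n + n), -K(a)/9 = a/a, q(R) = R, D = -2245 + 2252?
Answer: 57/4615 ≈ 0.012351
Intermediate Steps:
D = 7
K(a) = -9 (K(a) = -9*a/a = -9*1 = -9)
S(n) = (7 + n)/(2*n) (S(n) = (n + 7)/(n + n) = (7 + n)/((2*n)) = (7 + n)*(1/(2*n)) = (7 + n)/(2*n))
(S(-13) + K(-66))/(D - 717) = ((1/2)*(7 - 13)/(-13) - 9)/(7 - 717) = ((1/2)*(-1/13)*(-6) - 9)/(-710) = (3/13 - 9)*(-1/710) = -114/13*(-1/710) = 57/4615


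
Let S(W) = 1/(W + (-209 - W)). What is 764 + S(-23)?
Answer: 159675/209 ≈ 764.00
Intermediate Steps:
S(W) = -1/209 (S(W) = 1/(-209) = -1/209)
764 + S(-23) = 764 - 1/209 = 159675/209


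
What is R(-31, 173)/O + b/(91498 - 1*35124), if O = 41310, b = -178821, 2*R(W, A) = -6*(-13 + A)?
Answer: -247138501/77626998 ≈ -3.1837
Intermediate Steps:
R(W, A) = 39 - 3*A (R(W, A) = (-6*(-13 + A))/2 = (78 - 6*A)/2 = 39 - 3*A)
R(-31, 173)/O + b/(91498 - 1*35124) = (39 - 3*173)/41310 - 178821/(91498 - 1*35124) = (39 - 519)*(1/41310) - 178821/(91498 - 35124) = -480*1/41310 - 178821/56374 = -16/1377 - 178821*1/56374 = -16/1377 - 178821/56374 = -247138501/77626998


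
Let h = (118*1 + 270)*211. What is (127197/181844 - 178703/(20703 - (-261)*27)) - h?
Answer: -206574446889791/2523085500 ≈ -81874.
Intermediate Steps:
h = 81868 (h = (118 + 270)*211 = 388*211 = 81868)
(127197/181844 - 178703/(20703 - (-261)*27)) - h = (127197/181844 - 178703/(20703 - (-261)*27)) - 1*81868 = (127197*(1/181844) - 178703/(20703 - 1*(-7047))) - 81868 = (127197/181844 - 178703/(20703 + 7047)) - 81868 = (127197/181844 - 178703/27750) - 81868 = -14483175791/2523085500 - 81868 = -206574446889791/2523085500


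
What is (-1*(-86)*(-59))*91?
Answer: -461734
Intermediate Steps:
(-1*(-86)*(-59))*91 = (86*(-59))*91 = -5074*91 = -461734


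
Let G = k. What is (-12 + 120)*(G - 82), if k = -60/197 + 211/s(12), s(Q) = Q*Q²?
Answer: -27976225/3152 ≈ -8875.7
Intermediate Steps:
s(Q) = Q³
k = -62113/340416 (k = -60/197 + 211/(12³) = -60*1/197 + 211/1728 = -60/197 + 211*(1/1728) = -60/197 + 211/1728 = -62113/340416 ≈ -0.18246)
G = -62113/340416 ≈ -0.18246
(-12 + 120)*(G - 82) = (-12 + 120)*(-62113/340416 - 82) = 108*(-27976225/340416) = -27976225/3152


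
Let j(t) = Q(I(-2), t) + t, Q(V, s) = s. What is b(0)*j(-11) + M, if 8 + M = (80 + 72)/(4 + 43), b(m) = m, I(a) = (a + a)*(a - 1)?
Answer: -224/47 ≈ -4.7660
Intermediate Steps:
I(a) = 2*a*(-1 + a) (I(a) = (2*a)*(-1 + a) = 2*a*(-1 + a))
M = -224/47 (M = -8 + (80 + 72)/(4 + 43) = -8 + 152/47 = -224/47 ≈ -4.7660)
j(t) = 2*t (j(t) = t + t = 2*t)
b(0)*j(-11) + M = 0*(2*(-11)) - 224/47 = 0*(-22) - 224/47 = 0 - 224/47 = -224/47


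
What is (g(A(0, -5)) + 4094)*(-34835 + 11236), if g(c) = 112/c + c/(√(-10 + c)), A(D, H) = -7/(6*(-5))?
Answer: -107941826 + 165193*I*√8790/8790 ≈ -1.0794e+8 + 1762.0*I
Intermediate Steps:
A(D, H) = 7/30 (A(D, H) = -7/(-30) = -7*(-1/30) = 7/30)
g(c) = 112/c + c/√(-10 + c)
(g(A(0, -5)) + 4094)*(-34835 + 11236) = ((112/(7/30) + 7/(30*√(-10 + 7/30))) + 4094)*(-34835 + 11236) = ((112*(30/7) + 7/(30*√(-293/30))) + 4094)*(-23599) = ((480 + 7*(-I*√8790/293)/30) + 4094)*(-23599) = ((480 - 7*I*√8790/8790) + 4094)*(-23599) = (4574 - 7*I*√8790/8790)*(-23599) = -107941826 + 165193*I*√8790/8790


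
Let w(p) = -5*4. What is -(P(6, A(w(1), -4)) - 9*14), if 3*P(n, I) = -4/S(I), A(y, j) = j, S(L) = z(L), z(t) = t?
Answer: 377/3 ≈ 125.67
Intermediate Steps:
w(p) = -20
S(L) = L
P(n, I) = -4/(3*I) (P(n, I) = (-4/I)/3 = -4/(3*I))
-(P(6, A(w(1), -4)) - 9*14) = -(-4/3/(-4) - 9*14) = -(-4/3*(-¼) - 126) = -(⅓ - 126) = -1*(-377/3) = 377/3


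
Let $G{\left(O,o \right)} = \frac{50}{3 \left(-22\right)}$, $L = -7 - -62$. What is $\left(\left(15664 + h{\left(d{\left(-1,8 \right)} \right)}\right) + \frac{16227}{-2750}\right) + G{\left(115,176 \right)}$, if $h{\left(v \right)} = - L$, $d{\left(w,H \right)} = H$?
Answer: $\frac{128719319}{8250} \approx 15602.0$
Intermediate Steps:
$L = 55$ ($L = -7 + 62 = 55$)
$G{\left(O,o \right)} = - \frac{25}{33}$ ($G{\left(O,o \right)} = \frac{50}{-66} = 50 \left(- \frac{1}{66}\right) = - \frac{25}{33}$)
$h{\left(v \right)} = -55$ ($h{\left(v \right)} = \left(-1\right) 55 = -55$)
$\left(\left(15664 + h{\left(d{\left(-1,8 \right)} \right)}\right) + \frac{16227}{-2750}\right) + G{\left(115,176 \right)} = \left(\left(15664 - 55\right) + \frac{16227}{-2750}\right) - \frac{25}{33} = \left(15609 + 16227 \left(- \frac{1}{2750}\right)\right) - \frac{25}{33} = \left(15609 - \frac{16227}{2750}\right) - \frac{25}{33} = \frac{42908523}{2750} - \frac{25}{33} = \frac{128719319}{8250}$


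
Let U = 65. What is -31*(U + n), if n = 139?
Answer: -6324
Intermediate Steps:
-31*(U + n) = -31*(65 + 139) = -31*204 = -6324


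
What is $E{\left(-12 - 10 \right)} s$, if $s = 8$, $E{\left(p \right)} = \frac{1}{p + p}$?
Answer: $- \frac{2}{11} \approx -0.18182$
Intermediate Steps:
$E{\left(p \right)} = \frac{1}{2 p}$
$E{\left(-12 - 10 \right)} s = \frac{1}{2 \left(-12 - 10\right)} 8 = \frac{1}{2 \left(-22\right)} 8 = \frac{1}{2} \left(- \frac{1}{22}\right) 8 = \left(- \frac{1}{44}\right) 8 = - \frac{2}{11}$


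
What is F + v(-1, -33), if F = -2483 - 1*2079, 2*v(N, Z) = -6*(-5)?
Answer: -4547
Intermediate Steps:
v(N, Z) = 15 (v(N, Z) = (-6*(-5))/2 = (1/2)*30 = 15)
F = -4562 (F = -2483 - 2079 = -4562)
F + v(-1, -33) = -4562 + 15 = -4547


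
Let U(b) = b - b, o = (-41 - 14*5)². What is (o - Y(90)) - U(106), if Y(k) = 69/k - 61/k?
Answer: 554441/45 ≈ 12321.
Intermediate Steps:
Y(k) = 8/k
o = 12321 (o = (-41 - 70)² = (-111)² = 12321)
U(b) = 0
(o - Y(90)) - U(106) = (12321 - 8/90) - 1*0 = (12321 - 8/90) + 0 = (12321 - 1*4/45) + 0 = (12321 - 4/45) + 0 = 554441/45 + 0 = 554441/45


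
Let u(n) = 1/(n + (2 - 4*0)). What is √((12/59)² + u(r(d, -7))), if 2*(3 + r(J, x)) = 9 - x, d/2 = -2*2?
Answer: 67*√7/413 ≈ 0.42921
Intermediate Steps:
d = -8 (d = 2*(-2*2) = 2*(-4) = -8)
r(J, x) = 3/2 - x/2 (r(J, x) = -3 + (9 - x)/2 = -3 + (9/2 - x/2) = 3/2 - x/2)
u(n) = 1/(2 + n) (u(n) = 1/(n + (2 + 0)) = 1/(n + 2) = 1/(2 + n))
√((12/59)² + u(r(d, -7))) = √((12/59)² + 1/(2 + (3/2 - ½*(-7)))) = √((12*(1/59))² + 1/(2 + (3/2 + 7/2))) = √((12/59)² + 1/(2 + 5)) = √(144/3481 + 1/7) = √(144/3481 + ⅐) = √(4489/24367) = 67*√7/413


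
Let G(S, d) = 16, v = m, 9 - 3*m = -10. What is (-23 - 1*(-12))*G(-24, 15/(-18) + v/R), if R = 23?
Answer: -176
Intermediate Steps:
m = 19/3 (m = 3 - 1/3*(-10) = 3 + 10/3 = 19/3 ≈ 6.3333)
v = 19/3 ≈ 6.3333
(-23 - 1*(-12))*G(-24, 15/(-18) + v/R) = (-23 - 1*(-12))*16 = (-23 + 12)*16 = -11*16 = -176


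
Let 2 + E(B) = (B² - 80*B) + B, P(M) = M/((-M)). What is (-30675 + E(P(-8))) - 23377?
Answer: -53974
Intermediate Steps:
P(M) = -1 (P(M) = M*(-1/M) = -1)
E(B) = -2 + B² - 79*B (E(B) = -2 + ((B² - 80*B) + B) = -2 + (B² - 79*B) = -2 + B² - 79*B)
(-30675 + E(P(-8))) - 23377 = (-30675 + (-2 + (-1)² - 79*(-1))) - 23377 = (-30675 + (-2 + 1 + 79)) - 23377 = (-30675 + 78) - 23377 = -30597 - 23377 = -53974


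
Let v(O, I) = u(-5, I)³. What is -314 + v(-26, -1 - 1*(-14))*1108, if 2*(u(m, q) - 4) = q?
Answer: 2564669/2 ≈ 1.2823e+6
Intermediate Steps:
u(m, q) = 4 + q/2
v(O, I) = (4 + I/2)³
-314 + v(-26, -1 - 1*(-14))*1108 = -314 + ((8 + (-1 - 1*(-14)))³/8)*1108 = -314 + ((8 + (-1 + 14))³/8)*1108 = -314 + ((8 + 13)³/8)*1108 = -314 + ((⅛)*21³)*1108 = -314 + ((⅛)*9261)*1108 = -314 + (9261/8)*1108 = -314 + 2565297/2 = 2564669/2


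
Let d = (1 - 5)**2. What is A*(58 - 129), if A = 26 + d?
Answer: -2982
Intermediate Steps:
d = 16 (d = (-4)**2 = 16)
A = 42 (A = 26 + 16 = 42)
A*(58 - 129) = 42*(58 - 129) = 42*(-71) = -2982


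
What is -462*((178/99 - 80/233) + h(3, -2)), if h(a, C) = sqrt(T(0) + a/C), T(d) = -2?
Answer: -469756/699 - 231*I*sqrt(14) ≈ -672.04 - 864.32*I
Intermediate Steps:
h(a, C) = sqrt(-2 + a/C)
-462*((178/99 - 80/233) + h(3, -2)) = -462*((178/99 - 80/233) + sqrt(-2 + 3/(-2))) = -462*((178*(1/99) - 80*1/233) + sqrt(-2 + 3*(-1/2))) = -462*((178/99 - 80/233) + sqrt(-2 - 3/2)) = -462*(33554/23067 + sqrt(-7/2)) = -462*(33554/23067 + I*sqrt(14)/2) = -469756/699 - 231*I*sqrt(14)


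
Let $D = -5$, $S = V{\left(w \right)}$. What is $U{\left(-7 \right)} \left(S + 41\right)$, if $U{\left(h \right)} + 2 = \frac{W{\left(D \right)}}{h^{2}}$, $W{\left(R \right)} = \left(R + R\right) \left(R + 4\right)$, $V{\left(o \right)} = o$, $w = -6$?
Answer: $- \frac{440}{7} \approx -62.857$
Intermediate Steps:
$S = -6$
$W{\left(R \right)} = 2 R \left(4 + R\right)$
$U{\left(h \right)} = -2 + \frac{10}{h^{2}}$ ($U{\left(h \right)} = -2 + \frac{2 \left(-5\right) \left(4 - 5\right)}{h^{2}} = -2 + \frac{2 \left(-5\right) \left(-1\right)}{h^{2}} = -2 + \frac{10}{h^{2}}$)
$U{\left(-7 \right)} \left(S + 41\right) = \left(-2 + \frac{10}{49}\right) \left(-6 + 41\right) = \left(-2 + 10 \cdot \frac{1}{49}\right) 35 = \left(-2 + \frac{10}{49}\right) 35 = \left(- \frac{88}{49}\right) 35 = - \frac{440}{7}$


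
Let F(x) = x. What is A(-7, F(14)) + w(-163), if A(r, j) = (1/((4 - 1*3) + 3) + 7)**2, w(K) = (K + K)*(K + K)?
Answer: 1701257/16 ≈ 1.0633e+5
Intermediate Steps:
w(K) = 4*K**2 (w(K) = (2*K)*(2*K) = 4*K**2)
A(r, j) = 841/16 (A(r, j) = (1/((4 - 3) + 3) + 7)**2 = (1/(1 + 3) + 7)**2 = (1/4 + 7)**2 = (29/4)**2 = 841/16)
A(-7, F(14)) + w(-163) = 841/16 + 4*(-163)**2 = 841/16 + 4*26569 = 841/16 + 106276 = 1701257/16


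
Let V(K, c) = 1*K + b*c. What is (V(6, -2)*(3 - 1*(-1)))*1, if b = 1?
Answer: 16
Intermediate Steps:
V(K, c) = K + c (V(K, c) = 1*K + 1*c = K + c)
(V(6, -2)*(3 - 1*(-1)))*1 = ((6 - 2)*(3 - 1*(-1)))*1 = (4*(3 + 1))*1 = (4*4)*1 = 16*1 = 16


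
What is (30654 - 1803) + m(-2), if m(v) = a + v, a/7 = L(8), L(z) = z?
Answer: 28905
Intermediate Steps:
a = 56 (a = 7*8 = 56)
m(v) = 56 + v
(30654 - 1803) + m(-2) = (30654 - 1803) + (56 - 2) = 28851 + 54 = 28905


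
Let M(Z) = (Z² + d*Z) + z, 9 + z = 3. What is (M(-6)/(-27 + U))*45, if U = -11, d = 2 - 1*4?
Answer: -945/19 ≈ -49.737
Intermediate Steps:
z = -6 (z = -9 + 3 = -6)
d = -2 (d = 2 - 4 = -2)
M(Z) = -6 + Z² - 2*Z (M(Z) = (Z² - 2*Z) - 6 = -6 + Z² - 2*Z)
(M(-6)/(-27 + U))*45 = ((-6 + (-6)² - 2*(-6))/(-27 - 11))*45 = ((-6 + 36 + 12)/(-38))*45 = -1/38*42*45 = -21/19*45 = -945/19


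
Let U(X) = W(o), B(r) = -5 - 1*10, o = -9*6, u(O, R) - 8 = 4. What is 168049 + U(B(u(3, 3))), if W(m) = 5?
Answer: 168054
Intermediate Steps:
u(O, R) = 12 (u(O, R) = 8 + 4 = 12)
o = -54
B(r) = -15 (B(r) = -5 - 10 = -15)
U(X) = 5
168049 + U(B(u(3, 3))) = 168049 + 5 = 168054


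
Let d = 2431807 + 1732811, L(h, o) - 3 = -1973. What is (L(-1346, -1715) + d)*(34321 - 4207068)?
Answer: -17369676954056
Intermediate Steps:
L(h, o) = -1970 (L(h, o) = 3 - 1973 = -1970)
d = 4164618
(L(-1346, -1715) + d)*(34321 - 4207068) = (-1970 + 4164618)*(34321 - 4207068) = 4162648*(-4172747) = -17369676954056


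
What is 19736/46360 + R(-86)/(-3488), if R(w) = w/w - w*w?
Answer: 51458921/20212960 ≈ 2.5458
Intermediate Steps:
R(w) = 1 - w²
19736/46360 + R(-86)/(-3488) = 19736/46360 + (1 - 1*(-86)²)/(-3488) = 19736*(1/46360) + (1 - 1*7396)*(-1/3488) = 2467/5795 + (1 - 7396)*(-1/3488) = 2467/5795 - 7395*(-1/3488) = 2467/5795 + 7395/3488 = 51458921/20212960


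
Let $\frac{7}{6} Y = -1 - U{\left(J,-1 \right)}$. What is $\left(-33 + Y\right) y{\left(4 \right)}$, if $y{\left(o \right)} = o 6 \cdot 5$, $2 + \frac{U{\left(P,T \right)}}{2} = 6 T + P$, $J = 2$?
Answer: $- \frac{19800}{7} \approx -2828.6$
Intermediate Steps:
$U{\left(P,T \right)} = -4 + 2 P + 12 T$ ($U{\left(P,T \right)} = -4 + 2 \left(6 T + P\right) = -4 + 2 \left(P + 6 T\right) = -4 + \left(2 P + 12 T\right) = -4 + 2 P + 12 T$)
$y{\left(o \right)} = 30 o$ ($y{\left(o \right)} = 6 o 5 = 30 o$)
$Y = \frac{66}{7}$ ($Y = \frac{6 \left(-1 - \left(-4 + 2 \cdot 2 + 12 \left(-1\right)\right)\right)}{7} = \frac{6 \left(-1 - \left(-4 + 4 - 12\right)\right)}{7} = \frac{6 \left(-1 - -12\right)}{7} = \frac{6 \left(-1 + 12\right)}{7} = \frac{6}{7} \cdot 11 = \frac{66}{7} \approx 9.4286$)
$\left(-33 + Y\right) y{\left(4 \right)} = \left(-33 + \frac{66}{7}\right) 30 \cdot 4 = \left(- \frac{165}{7}\right) 120 = - \frac{19800}{7}$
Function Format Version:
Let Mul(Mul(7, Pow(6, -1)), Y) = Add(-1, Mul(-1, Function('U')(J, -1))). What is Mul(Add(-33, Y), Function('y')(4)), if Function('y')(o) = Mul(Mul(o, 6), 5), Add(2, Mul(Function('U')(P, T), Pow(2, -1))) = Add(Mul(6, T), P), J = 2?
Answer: Rational(-19800, 7) ≈ -2828.6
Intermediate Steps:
Function('U')(P, T) = Add(-4, Mul(2, P), Mul(12, T)) (Function('U')(P, T) = Add(-4, Mul(2, Add(Mul(6, T), P))) = Add(-4, Mul(2, Add(P, Mul(6, T)))) = Add(-4, Add(Mul(2, P), Mul(12, T))) = Add(-4, Mul(2, P), Mul(12, T)))
Function('y')(o) = Mul(30, o) (Function('y')(o) = Mul(Mul(6, o), 5) = Mul(30, o))
Y = Rational(66, 7) (Y = Mul(Rational(6, 7), Add(-1, Mul(-1, Add(-4, Mul(2, 2), Mul(12, -1))))) = Mul(Rational(6, 7), Add(-1, Mul(-1, Add(-4, 4, -12)))) = Mul(Rational(6, 7), Add(-1, Mul(-1, -12))) = Mul(Rational(6, 7), Add(-1, 12)) = Mul(Rational(6, 7), 11) = Rational(66, 7) ≈ 9.4286)
Mul(Add(-33, Y), Function('y')(4)) = Mul(Add(-33, Rational(66, 7)), Mul(30, 4)) = Mul(Rational(-165, 7), 120) = Rational(-19800, 7)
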